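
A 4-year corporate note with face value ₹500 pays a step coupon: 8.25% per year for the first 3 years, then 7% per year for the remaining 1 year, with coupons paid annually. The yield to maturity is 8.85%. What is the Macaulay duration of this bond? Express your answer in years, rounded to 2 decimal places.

Periodic yield y = 0.0885. Discount each cash flow and weight by its year:
  t   CF        PV=CF/(1+0.0885)^t    t·PV
  1        41.25        37.8962        37.8962
  2        41.25        34.8151        69.6301
  3        41.25        31.9844        95.9533
  4       535.00       381.1010     1,524.4039
  Σ                    485.7966     1,727.8835
Price P = Σ PV = 485.7966.
Macaulay duration = Σ(t·PV) / P = 1,727.8835 / 485.7966 = 3.55680 years.

3.56 years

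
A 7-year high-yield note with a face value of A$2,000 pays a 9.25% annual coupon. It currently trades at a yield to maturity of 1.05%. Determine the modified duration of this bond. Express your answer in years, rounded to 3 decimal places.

5.721 years

Periodic yield y = 0.0105. First find Macaulay duration:
  t   CF        PV=CF/(1+0.0105)^t    t·PV
  1       185.00       183.0777       183.0777
  2       185.00       181.1753       362.3507
  3       185.00       179.2928       537.8783
  4       185.00       177.4298       709.7190
  5       185.00       175.5861       877.9305
  6       185.00       173.7616     1,042.5696
  7     2,185.00     2,030.9406    14,216.5840
  Σ                  3,101.2638    17,930.1099
P = 3,101.2638; Macaulay duration = 17,930.1099 / 3,101.2638 = 5.78155 years.
Modified duration = D_Mac / (1 + y) = 5.78155 / 1.0105 = 5.72147 years.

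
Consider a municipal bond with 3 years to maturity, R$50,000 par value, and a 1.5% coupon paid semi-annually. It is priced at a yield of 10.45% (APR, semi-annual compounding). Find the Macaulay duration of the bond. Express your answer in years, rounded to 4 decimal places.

2.9354 years

Periodic yield y = 0.05225. Discount each cash flow and weight by its period:
  t   CF        PV=CF/(1+0.05225)^t    t·PV
  1       375.00       356.3792       356.3792
  2       375.00       338.6830       677.3660
  3       375.00       321.8655       965.5966
  4       375.00       305.8831     1,223.5325
  5       375.00       290.6944     1,453.4718
  6    50,375.00    37,110.8971   222,665.3825
  Σ                 38,724.4023   227,341.7285
Price P = Σ PV = 38,724.4023.
Macaulay duration = Σ(t·PV) / P = 227,341.7285 / 38,724.4023 = 5.87076 half-year periods.
In years: 5.87076 / 2 = 2.93538 years.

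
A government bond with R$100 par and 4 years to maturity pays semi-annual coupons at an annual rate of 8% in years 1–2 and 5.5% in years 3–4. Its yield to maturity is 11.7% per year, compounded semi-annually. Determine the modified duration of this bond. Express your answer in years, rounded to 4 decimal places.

Periodic yield y = 0.0585. First find Macaulay duration:
  t   CF        PV=CF/(1+0.0585)^t    t·PV
  1         4.00         3.7789         3.7789
  2         4.00         3.5701         7.1402
  3         4.00         3.3728        10.1183
  4         4.00         3.1864        12.7455
  5         2.75         2.0696        10.3478
  6         2.75         1.9552        11.7311
  7         2.75         1.8471        12.9299
  8       102.75        65.2011       521.6088
  Σ                     84.9811       590.4005
P = 84.9811; Macaulay duration = 590.4005 / 84.9811 = 6.94743 half-year periods = 3.47372 years.
Modified duration = D_Mac / (1 + y) = 3.47372 / 1.0585 = 3.28173 years.

3.2817 years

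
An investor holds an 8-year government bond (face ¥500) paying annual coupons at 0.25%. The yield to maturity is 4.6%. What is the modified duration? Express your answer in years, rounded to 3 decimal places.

Periodic yield y = 0.046. First find Macaulay duration:
  t   CF        PV=CF/(1+0.046)^t    t·PV
  1         1.25         1.1950         1.1950
  2         1.25         1.1425         2.2849
  3         1.25         1.0922         3.2767
  4         1.25         1.0442         4.1768
  5         1.25         0.9983         4.9914
  6         1.25         0.9544         5.7263
  7         1.25         0.9124         6.3868
  8       501.25       349.7848     2,798.2782
  Σ                    357.1238     2,826.3162
P = 357.1238; Macaulay duration = 2,826.3162 / 357.1238 = 7.91411 years.
Modified duration = D_Mac / (1 + y) = 7.91411 / 1.046 = 7.56607 years.

7.566 years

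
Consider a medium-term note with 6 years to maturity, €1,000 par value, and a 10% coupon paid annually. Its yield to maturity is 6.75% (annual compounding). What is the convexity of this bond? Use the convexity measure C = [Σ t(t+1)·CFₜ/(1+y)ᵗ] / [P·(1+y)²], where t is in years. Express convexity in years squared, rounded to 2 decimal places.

With y = 0.0675:
  t   CF        PV=CF/(1+0.0675)^t    t·PV        t(t+1)·PV
  1       100.00        93.6768        93.6768         187.3536
  2       100.00        87.7535       175.5069         526.5207
  3       100.00        82.2046       246.6139         986.4557
  4       100.00        77.0067       308.0268       1,540.1338
  5       100.00        72.1374       360.6871       2,164.1225
  6     1,100.00       743.3364     4,460.0182      31,220.1276
  Σ                  1,156.1154     5,644.5297      36,624.7140
P = 1,156.1154.
Convexity = Σ t(t+1)·PV / [P·(1+y)²] = 36,624.7140 / (1,156.1154 × 1.139556) = 27.79952.

27.80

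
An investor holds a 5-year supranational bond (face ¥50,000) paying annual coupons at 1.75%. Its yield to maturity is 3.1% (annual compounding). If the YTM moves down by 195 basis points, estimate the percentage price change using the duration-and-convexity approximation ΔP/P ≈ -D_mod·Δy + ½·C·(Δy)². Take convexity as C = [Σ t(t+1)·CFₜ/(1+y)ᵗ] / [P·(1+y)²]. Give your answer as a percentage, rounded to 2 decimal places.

+9.64%

With y = 0.031:
  t   CF        PV=CF/(1+0.031)^t    t·PV        t(t+1)·PV
  1       875.00       848.6906       848.6906       1,697.3812
  2       875.00       823.1723     1,646.3445       4,939.0335
  3       875.00       798.4212     2,395.2636       9,581.0543
  4       875.00       774.4143     3,097.6574      15,488.2870
  5    50,875.00    43,672.8059   218,364.0297   1,310,184.1781
  Σ                 46,917.5043   226,351.9858   1,341,889.9341
P = 46,917.5043; D_Mac = 4.82447 yrs; D_mod = 4.67941 yrs; C = 26.90696.
Duration effect: -4.67941 × (-0.0195) = +0.091248
Convexity effect: 0.5 × 26.90696 × (-0.0195)² = +0.0051157
ΔP/P ≈ +0.091248 + 0.0051157 = +0.096364 = +9.6364%.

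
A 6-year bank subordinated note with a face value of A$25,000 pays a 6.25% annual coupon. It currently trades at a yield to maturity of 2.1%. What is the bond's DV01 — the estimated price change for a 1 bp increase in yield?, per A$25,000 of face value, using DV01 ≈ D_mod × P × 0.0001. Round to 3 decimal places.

Periodic yield y = 0.021.
  t   CF        PV=CF/(1+0.021)^t    t·PV
  1     1,562.50     1,530.3624     1,530.3624
  2     1,562.50     1,498.8858     2,997.7716
  3     1,562.50     1,468.0566     4,404.1698
  4     1,562.50     1,437.8615     5,751.4460
  5     1,562.50     1,408.2875     7,041.4374
  6    26,562.50    23,448.4692   140,690.8149
  Σ                 30,791.9229   162,416.0021
P = 30,791.9229; D_Mac = 5.27463 yrs; D_mod = 5.16614 yrs.
DV01 ≈ 5.16614 × 30,791.9229 × 0.0001 = 15.907542.

A$15.908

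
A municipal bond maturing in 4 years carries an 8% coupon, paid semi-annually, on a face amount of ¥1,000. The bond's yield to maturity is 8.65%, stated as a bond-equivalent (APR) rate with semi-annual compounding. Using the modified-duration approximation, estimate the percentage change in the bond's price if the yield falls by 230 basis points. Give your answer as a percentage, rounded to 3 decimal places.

+7.704%

Periodic yield y = 0.04325. Modified duration first:
  t   CF        PV=CF/(1+0.04325)^t    t·PV
  1        40.00        38.3417        38.3417
  2        40.00        36.7522        73.5044
  3        40.00        35.2286       105.6857
  4        40.00        33.7681       135.0723
  5        40.00        32.3682       161.8408
  6        40.00        31.0263       186.1576
  7        40.00        29.7400       208.1801
  8     1,040.00       741.1843     5,929.4741
  Σ                    978.4093     6,838.2568
P = 978.4093; D_Mac = 6.98916 half-year periods = 3.49458 yrs; D_mod = 3.49458/(1+0.04325) = 3.34970 yrs.
ΔP/P ≈ -D_mod · Δy = -3.34970 × (-0.023) = +0.077043 = +7.7043%.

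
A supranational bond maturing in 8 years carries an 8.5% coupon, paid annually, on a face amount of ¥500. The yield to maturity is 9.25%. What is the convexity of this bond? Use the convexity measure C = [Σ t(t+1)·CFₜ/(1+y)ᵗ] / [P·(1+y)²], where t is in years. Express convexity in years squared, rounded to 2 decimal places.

41.38

With y = 0.0925:
  t   CF        PV=CF/(1+0.0925)^t    t·PV        t(t+1)·PV
  1        42.50        38.9016        38.9016          77.8032
  2        42.50        35.6079        71.2157         213.6472
  3        42.50        32.5930        97.7791         391.1162
  4        42.50        29.8334       119.3337         596.6685
  5        42.50        27.3075       136.5374         819.2245
  6        42.50        24.9954       149.9725       1,049.8072
  7        42.50        22.8791       160.1537       1,281.2292
  8       542.50       267.3180     2,138.5439      19,246.8949
  Σ                    479.4359     2,912.4375      23,676.3911
P = 479.4359.
Convexity = Σ t(t+1)·PV / [P·(1+y)²] = 23,676.3911 / (479.4359 × 1.193556) = 41.37539.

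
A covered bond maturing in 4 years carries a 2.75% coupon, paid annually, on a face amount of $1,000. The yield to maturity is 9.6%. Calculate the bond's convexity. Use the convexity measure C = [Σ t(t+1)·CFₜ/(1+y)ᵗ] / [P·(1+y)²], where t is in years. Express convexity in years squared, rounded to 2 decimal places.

15.65

With y = 0.096:
  t   CF        PV=CF/(1+0.096)^t    t·PV        t(t+1)·PV
  1        27.50        25.0912        25.0912          50.1825
  2        27.50        22.8935        45.7869         137.3608
  3        27.50        20.8882        62.6646         250.6584
  4     1,027.50       712.0978     2,848.3910      14,241.9550
  Σ                    780.9707     2,981.9338      14,680.1567
P = 780.9707.
Convexity = Σ t(t+1)·PV / [P·(1+y)²] = 14,680.1567 / (780.9707 × 1.201216) = 15.64858.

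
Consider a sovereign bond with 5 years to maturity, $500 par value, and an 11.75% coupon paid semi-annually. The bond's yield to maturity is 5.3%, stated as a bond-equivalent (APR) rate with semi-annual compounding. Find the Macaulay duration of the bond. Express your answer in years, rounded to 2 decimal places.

4.06 years

Periodic yield y = 0.0265. Discount each cash flow and weight by its period:
  t   CF        PV=CF/(1+0.0265)^t    t·PV
  1       29.375        28.6167        28.6167
  2       29.375        27.8779        55.7558
  3       29.375        27.1582        81.4746
  4       29.375        26.4571       105.8284
  5       29.375        25.7741       128.8704
  6       29.375        25.1087       150.6522
  7       29.375        24.4605       171.2234
  8       29.375        23.8290       190.6322
  9       29.375        23.2139       208.9247
  10     529.375       407.5434     4,075.4342
  Σ                    640.0394     5,197.4126
Price P = Σ PV = 640.0394.
Macaulay duration = Σ(t·PV) / P = 5,197.4126 / 640.0394 = 8.12046 half-year periods.
In years: 8.12046 / 2 = 4.06023 years.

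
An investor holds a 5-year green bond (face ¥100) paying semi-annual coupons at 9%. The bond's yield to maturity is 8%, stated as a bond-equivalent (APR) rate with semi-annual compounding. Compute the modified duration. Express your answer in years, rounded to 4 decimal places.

3.9944 years

Periodic yield y = 0.04. First find Macaulay duration:
  t   CF        PV=CF/(1+0.04)^t    t·PV
  1         4.50         4.3269         4.3269
  2         4.50         4.1605         8.3210
  3         4.50         4.0005        12.0015
  4         4.50         3.8466        15.3865
  5         4.50         3.6987        18.4934
  6         4.50         3.5564        21.3385
  7         4.50         3.4196        23.9374
  8         4.50         3.2881        26.3048
  9         4.50         3.1616        28.4548
  10      104.50        70.5965       705.9646
  Σ                    104.0554       864.5293
P = 104.0554; Macaulay duration = 864.5293 / 104.0554 = 8.30835 half-year periods = 4.15418 years.
Modified duration = D_Mac / (1 + y) = 4.15418 / 1.04 = 3.99440 years.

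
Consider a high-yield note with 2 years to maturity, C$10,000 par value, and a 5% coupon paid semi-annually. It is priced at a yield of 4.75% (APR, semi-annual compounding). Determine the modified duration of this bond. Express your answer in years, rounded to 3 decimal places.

Periodic yield y = 0.02375. First find Macaulay duration:
  t   CF        PV=CF/(1+0.02375)^t    t·PV
  1       250.00       244.2002       244.2002
  2       250.00       238.5350       477.0701
  3       250.00       233.0013       699.0038
  4    10,250.00     9,331.4301    37,325.7203
  Σ                 10,047.1666    38,745.9944
P = 10,047.1666; Macaulay duration = 38,745.9944 / 10,047.1666 = 3.85641 half-year periods = 1.92821 years.
Modified duration = D_Mac / (1 + y) = 1.92821 / 1.02375 = 1.88347 years.

1.883 years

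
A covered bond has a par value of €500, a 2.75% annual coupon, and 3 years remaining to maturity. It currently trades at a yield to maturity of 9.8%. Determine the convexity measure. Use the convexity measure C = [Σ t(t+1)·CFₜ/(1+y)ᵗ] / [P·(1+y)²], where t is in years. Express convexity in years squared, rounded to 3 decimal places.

With y = 0.098:
  t   CF        PV=CF/(1+0.098)^t    t·PV        t(t+1)·PV
  1        13.75        12.5228        12.5228          25.0455
  2        13.75        11.4051        22.8101          68.4304
  3       513.75       388.1010     1,164.3031       4,657.2126
  Σ                    412.0289     1,199.6361       4,750.6885
P = 412.0289.
Convexity = Σ t(t+1)·PV / [P·(1+y)²] = 4,750.6885 / (412.0289 × 1.205604) = 9.56366.

9.564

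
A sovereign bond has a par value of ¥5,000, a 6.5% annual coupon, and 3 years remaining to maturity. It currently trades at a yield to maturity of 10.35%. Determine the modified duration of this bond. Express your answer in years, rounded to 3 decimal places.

Periodic yield y = 0.1035. First find Macaulay duration:
  t   CF        PV=CF/(1+0.1035)^t    t·PV
  1       325.00       294.5174       294.5174
  2       325.00       266.8939       533.7878
  3     5,325.00     3,962.8041    11,888.4122
  Σ                  4,524.2154    12,716.7175
P = 4,524.2154; Macaulay duration = 12,716.7175 / 4,524.2154 = 2.81081 years.
Modified duration = D_Mac / (1 + y) = 2.81081 / 1.1035 = 2.54718 years.

2.547 years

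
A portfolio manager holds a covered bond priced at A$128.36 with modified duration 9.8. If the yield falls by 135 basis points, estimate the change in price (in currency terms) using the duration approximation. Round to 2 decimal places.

Duration approximation: ΔP/P ≈ -D_mod · Δy = -9.8 × (-0.0135) = +0.132300.
ΔP ≈ 128.36 × (+0.132300) = +16.982028.

+A$16.98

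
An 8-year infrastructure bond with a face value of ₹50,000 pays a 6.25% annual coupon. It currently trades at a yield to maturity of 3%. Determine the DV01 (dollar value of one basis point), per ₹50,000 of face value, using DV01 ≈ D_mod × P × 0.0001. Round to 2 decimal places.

₹39.91

Periodic yield y = 0.03.
  t   CF        PV=CF/(1+0.03)^t    t·PV
  1     3,125.00     3,033.9806     3,033.9806
  2     3,125.00     2,945.6122     5,891.2244
  3     3,125.00     2,859.8177     8,579.4531
  4     3,125.00     2,776.5220    11,106.0881
  5     3,125.00     2,695.6525    13,478.2623
  6     3,125.00     2,617.1383    15,702.8298
  7     3,125.00     2,540.9110    17,786.3768
  8    53,125.00    41,937.3656   335,498.9246
  Σ                 61,406.9998   411,077.1396
P = 61,406.9998; D_Mac = 6.69430 yrs; D_mod = 6.49932 yrs.
DV01 ≈ 6.49932 × 61,406.9998 × 0.0001 = 39.910402.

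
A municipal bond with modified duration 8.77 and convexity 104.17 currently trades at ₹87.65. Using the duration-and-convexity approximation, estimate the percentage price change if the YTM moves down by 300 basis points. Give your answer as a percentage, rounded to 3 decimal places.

Duration effect: -D_mod·Δy = -8.77 × (-0.03) = +0.263100
Convexity effect: ½·C·(Δy)² = 0.5 × 104.17 × (-0.03)² = +0.0468765
ΔP/P ≈ +0.263100 + 0.0468765 = +0.3099765
= +30.99765%.

+30.998%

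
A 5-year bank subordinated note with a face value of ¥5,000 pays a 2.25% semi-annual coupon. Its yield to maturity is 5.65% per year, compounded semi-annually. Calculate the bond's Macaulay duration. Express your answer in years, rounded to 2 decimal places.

4.73 years

Periodic yield y = 0.02825. Discount each cash flow and weight by its period:
  t   CF        PV=CF/(1+0.02825)^t    t·PV
  1        56.25        54.7046        54.7046
  2        56.25        53.2016       106.4033
  3        56.25        51.7400       155.2200
  4        56.25        50.3185       201.2740
  5        56.25        48.9361       244.6803
  6        56.25        47.5916       285.5495
  7        56.25        46.2841       323.9885
  8        56.25        45.0125       360.0997
  9        56.25        43.7758       393.9822
  10    5,056.25     3,826.8493    38,268.4927
  Σ                  4,268.4140    40,394.3947
Price P = Σ PV = 4,268.4140.
Macaulay duration = Σ(t·PV) / P = 40,394.3947 / 4,268.4140 = 9.46356 half-year periods.
In years: 9.46356 / 2 = 4.73178 years.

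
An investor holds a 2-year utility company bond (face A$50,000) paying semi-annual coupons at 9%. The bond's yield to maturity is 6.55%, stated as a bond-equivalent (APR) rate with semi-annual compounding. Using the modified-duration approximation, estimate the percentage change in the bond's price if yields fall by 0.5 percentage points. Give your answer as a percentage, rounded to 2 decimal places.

+0.91%

Periodic yield y = 0.03275. Modified duration first:
  t   CF        PV=CF/(1+0.03275)^t    t·PV
  1     2,250.00     2,178.6492     2,178.6492
  2     2,250.00     2,109.5611     4,219.1222
  3     2,250.00     2,042.6639     6,127.9916
  4    52,250.00    45,930.9555   183,723.8220
  Σ                 52,261.8297   196,249.5851
P = 52,261.8297; D_Mac = 3.75512 half-year periods = 1.87756 yrs; D_mod = 1.87756/(1+0.03275) = 1.81802 yrs.
ΔP/P ≈ -D_mod · Δy = -1.81802 × (-0.005) = +0.009090 = +0.9090%.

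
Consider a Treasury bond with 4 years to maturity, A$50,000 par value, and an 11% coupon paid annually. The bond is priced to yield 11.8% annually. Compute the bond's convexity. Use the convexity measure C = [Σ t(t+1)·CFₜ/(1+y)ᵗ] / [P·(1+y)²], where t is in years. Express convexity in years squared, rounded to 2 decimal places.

With y = 0.118:
  t   CF        PV=CF/(1+0.118)^t    t·PV        t(t+1)·PV
  1     5,500.00     4,919.4991     4,919.4991       9,838.9982
  2     5,500.00     4,400.2675     8,800.5351      26,401.6052
  3     5,500.00     3,935.8386    11,807.5158      47,230.0630
  4    55,500.00    35,524.3196   142,097.2785     710,486.3925
  Σ                 48,779.9249   167,624.8284     793,957.0589
P = 48,779.9249.
Convexity = Σ t(t+1)·PV / [P·(1+y)²] = 793,957.0589 / (48,779.9249 × 1.249924) = 13.02184.

13.02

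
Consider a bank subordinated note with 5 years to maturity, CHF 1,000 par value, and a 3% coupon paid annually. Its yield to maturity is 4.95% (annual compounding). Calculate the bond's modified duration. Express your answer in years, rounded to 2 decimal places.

4.48 years

Periodic yield y = 0.0495. First find Macaulay duration:
  t   CF        PV=CF/(1+0.0495)^t    t·PV
  1        30.00        28.5850        28.5850
  2        30.00        27.2368        54.4736
  3        30.00        25.9522        77.8566
  4        30.00        24.7281        98.9126
  5     1,030.00       808.9562     4,044.7810
  Σ                    915.4584     4,304.6088
P = 915.4584; Macaulay duration = 4,304.6088 / 915.4584 = 4.70213 years.
Modified duration = D_Mac / (1 + y) = 4.70213 / 1.0495 = 4.48036 years.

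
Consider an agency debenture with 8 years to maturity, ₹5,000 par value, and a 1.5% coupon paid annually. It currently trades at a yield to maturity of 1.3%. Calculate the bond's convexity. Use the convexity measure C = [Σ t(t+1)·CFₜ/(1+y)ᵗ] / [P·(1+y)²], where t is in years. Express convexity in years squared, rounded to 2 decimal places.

65.52

With y = 0.013:
  t   CF        PV=CF/(1+0.013)^t    t·PV        t(t+1)·PV
  1        75.00        74.0375        74.0375         148.0750
  2        75.00        73.0874       146.1748         438.5243
  3        75.00        72.1494       216.4483         865.7932
  4        75.00        71.2235       284.8941       1,424.4706
  5        75.00        70.3095       351.5475       2,109.2851
  6        75.00        69.4072       416.4433       2,915.1028
  7        75.00        68.5165       479.6155       3,836.9238
  8     5,075.00     4,576.7847    36,614.2777     329,528.4990
  Σ                  5,075.5158    38,583.4386     341,266.6738
P = 5,075.5158.
Convexity = Σ t(t+1)·PV / [P·(1+y)²] = 341,266.6738 / (5,075.5158 × 1.026169) = 65.52316.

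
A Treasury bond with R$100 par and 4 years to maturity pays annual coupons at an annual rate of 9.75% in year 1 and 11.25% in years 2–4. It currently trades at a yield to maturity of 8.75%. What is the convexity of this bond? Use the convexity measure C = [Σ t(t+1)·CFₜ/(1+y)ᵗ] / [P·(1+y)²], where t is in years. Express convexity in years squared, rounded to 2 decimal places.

14.02

With y = 0.0875:
  t   CF        PV=CF/(1+0.0875)^t    t·PV        t(t+1)·PV
  1         9.75         8.9655         8.9655          17.9310
  2        11.25         9.5125        19.0250          57.0749
  3        11.25         8.7471        26.2413         104.9654
  4       111.25        79.5395       318.1581       1,590.7904
  Σ                    106.7646       372.3899       1,770.7617
P = 106.7646.
Convexity = Σ t(t+1)·PV / [P·(1+y)²] = 1,770.7617 / (106.7646 × 1.182656) = 14.02407.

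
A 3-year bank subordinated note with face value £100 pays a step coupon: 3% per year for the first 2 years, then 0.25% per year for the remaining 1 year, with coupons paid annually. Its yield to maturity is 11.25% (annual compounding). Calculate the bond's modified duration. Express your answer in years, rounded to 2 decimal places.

2.61 years

Periodic yield y = 0.1125. First find Macaulay duration:
  t   CF        PV=CF/(1+0.1125)^t    t·PV
  1         3.00         2.6966         2.6966
  2         3.00         2.4239         4.8479
  3       100.25        72.8089       218.4266
  Σ                     77.9294       225.9711
P = 77.9294; Macaulay duration = 225.9711 / 77.9294 = 2.89969 years.
Modified duration = D_Mac / (1 + y) = 2.89969 / 1.1125 = 2.60646 years.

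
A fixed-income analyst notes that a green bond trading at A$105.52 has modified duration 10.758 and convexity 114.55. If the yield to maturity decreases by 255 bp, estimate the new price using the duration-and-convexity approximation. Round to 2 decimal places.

Duration effect: -D_mod·Δy = -10.758 × (-0.0255) = +0.274329
Convexity effect: ½·C·(Δy)² = 0.5 × 114.55 × (-0.0255)² = +0.03724306875
ΔP/P ≈ +0.274329 + 0.03724306875 = +0.31157206875
New price ≈ 105.52 × (1 + 0.31157206875) = 138.3970846945.

A$138.40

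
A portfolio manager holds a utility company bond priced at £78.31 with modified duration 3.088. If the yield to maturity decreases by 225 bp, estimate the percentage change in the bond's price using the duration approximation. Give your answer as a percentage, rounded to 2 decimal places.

+6.95%

Duration approximation: ΔP/P ≈ -D_mod · Δy = -3.088 × (-0.0225) = +0.069480.
As a percentage: +6.9480%.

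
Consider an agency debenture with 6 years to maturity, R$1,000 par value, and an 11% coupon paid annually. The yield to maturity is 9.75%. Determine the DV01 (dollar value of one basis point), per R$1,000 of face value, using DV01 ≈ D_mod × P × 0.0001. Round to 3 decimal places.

Periodic yield y = 0.0975.
  t   CF        PV=CF/(1+0.0975)^t    t·PV
  1       110.00       100.2278       100.2278
  2       110.00        91.3237       182.6475
  3       110.00        83.2107       249.6321
  4       110.00        75.8184       303.2736
  5       110.00        69.0828       345.4141
  6     1,110.00       635.1785     3,811.0711
  Σ                  1,054.8419     4,992.2661
P = 1,054.8419; D_Mac = 4.73271 yrs; D_mod = 4.31227 yrs.
DV01 ≈ 4.31227 × 1,054.8419 × 0.0001 = 0.454876.

R$0.455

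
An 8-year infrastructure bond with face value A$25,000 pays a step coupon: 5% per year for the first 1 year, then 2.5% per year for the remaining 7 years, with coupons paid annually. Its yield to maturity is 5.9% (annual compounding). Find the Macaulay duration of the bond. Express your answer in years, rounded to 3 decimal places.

7.067 years

Periodic yield y = 0.059. Discount each cash flow and weight by its year:
  t   CF        PV=CF/(1+0.059)^t    t·PV
  1     1,250.00     1,180.3588     1,180.3588
  2       625.00       557.2988     1,114.5976
  3       625.00       526.2500     1,578.7501
  4       625.00       496.9311     1,987.7244
  5       625.00       469.2456     2,346.2280
  6       625.00       443.1026     2,658.6153
  7       625.00       418.4160     2,928.9121
  8    25,625.00    16,199.2979   129,594.3836
  Σ                 20,290.9009   143,389.5699
Price P = Σ PV = 20,290.9009.
Macaulay duration = Σ(t·PV) / P = 143,389.5699 / 20,290.9009 = 7.06669 years.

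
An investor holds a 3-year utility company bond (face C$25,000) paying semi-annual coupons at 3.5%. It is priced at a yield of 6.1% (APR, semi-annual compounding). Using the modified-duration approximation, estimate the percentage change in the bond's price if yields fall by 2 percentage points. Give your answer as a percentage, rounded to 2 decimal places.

+5.57%

Periodic yield y = 0.0305. Modified duration first:
  t   CF        PV=CF/(1+0.0305)^t    t·PV
  1       437.50       424.5512       424.5512
  2       437.50       411.9856       823.9713
  3       437.50       399.7920     1,199.3759
  4       437.50       387.9592     1,551.8369
  5       437.50       376.4767     1,882.3834
  6    25,437.50    21,241.5620   127,449.3721
  Σ                 23,242.3267   133,331.4907
P = 23,242.3267; D_Mac = 5.73658 half-year periods = 2.86829 yrs; D_mod = 2.86829/(1+0.0305) = 2.78340 yrs.
ΔP/P ≈ -D_mod · Δy = -2.78340 × (-0.02) = +0.055668 = +5.5668%.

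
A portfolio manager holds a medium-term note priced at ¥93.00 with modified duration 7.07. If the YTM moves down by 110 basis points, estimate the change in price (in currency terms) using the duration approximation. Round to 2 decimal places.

+¥7.23

Duration approximation: ΔP/P ≈ -D_mod · Δy = -7.07 × (-0.011) = +0.077770.
ΔP ≈ 93.00 × (+0.077770) = +7.23261.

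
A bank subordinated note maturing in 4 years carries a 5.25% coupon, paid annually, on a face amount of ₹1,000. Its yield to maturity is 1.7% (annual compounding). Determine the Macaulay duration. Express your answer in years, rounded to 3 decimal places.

3.730 years

Periodic yield y = 0.017. Discount each cash flow and weight by its year:
  t   CF        PV=CF/(1+0.017)^t    t·PV
  1        52.50        51.6224        51.6224
  2        52.50        50.7595       101.5190
  3        52.50        49.9110       149.7331
  4     1,052.50       983.8713     3,935.4852
  Σ                  1,136.1642     4,238.3597
Price P = Σ PV = 1,136.1642.
Macaulay duration = Σ(t·PV) / P = 4,238.3597 / 1,136.1642 = 3.73041 years.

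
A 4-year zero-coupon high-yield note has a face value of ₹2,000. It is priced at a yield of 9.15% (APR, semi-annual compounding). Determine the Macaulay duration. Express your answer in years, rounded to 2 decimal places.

4.00 years

A zero-coupon bond has a single cash flow at maturity, so its Macaulay duration equals its maturity: 4 years.
(Equivalently: 8 semi-annual periods ÷ 2 = 4 years.)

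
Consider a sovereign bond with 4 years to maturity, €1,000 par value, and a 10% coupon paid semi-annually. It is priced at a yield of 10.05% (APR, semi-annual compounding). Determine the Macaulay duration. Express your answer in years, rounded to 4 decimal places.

3.3926 years

Periodic yield y = 0.05025. Discount each cash flow and weight by its period:
  t   CF        PV=CF/(1+0.05025)^t    t·PV
  1        50.00        47.6077        47.6077
  2        50.00        45.3299        90.6598
  3        50.00        43.1610       129.4831
  4        50.00        41.0960       164.3839
  5        50.00        39.1297       195.6485
  6        50.00        37.2575       223.5451
  7        50.00        35.4749       248.3243
  8     1,050.00       709.3291     5,674.6328
  Σ                    998.3858     6,774.2852
Price P = Σ PV = 998.3858.
Macaulay duration = Σ(t·PV) / P = 6,774.2852 / 998.3858 = 6.78524 half-year periods.
In years: 6.78524 / 2 = 3.39262 years.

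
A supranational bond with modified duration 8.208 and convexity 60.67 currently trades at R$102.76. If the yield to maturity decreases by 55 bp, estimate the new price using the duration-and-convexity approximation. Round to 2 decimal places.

Duration effect: -D_mod·Δy = -8.208 × (-0.0055) = +0.045144
Convexity effect: ½·C·(Δy)² = 0.5 × 60.67 × (-0.0055)² = +0.00091763375
ΔP/P ≈ +0.045144 + 0.00091763375 = +0.04606163375
New price ≈ 102.76 × (1 + 0.04606163375) = 107.49329348415.

R$107.49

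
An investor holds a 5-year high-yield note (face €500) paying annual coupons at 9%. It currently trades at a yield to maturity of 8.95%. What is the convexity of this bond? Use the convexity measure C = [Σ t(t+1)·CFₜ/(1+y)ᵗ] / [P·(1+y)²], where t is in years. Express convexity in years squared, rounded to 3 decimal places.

With y = 0.0895:
  t   CF        PV=CF/(1+0.0895)^t    t·PV        t(t+1)·PV
  1        45.00        41.3034        41.3034          82.6067
  2        45.00        37.9104        75.8207         227.4622
  3        45.00        34.7961       104.3884         417.5534
  4        45.00        31.9377       127.7508         638.7539
  5       545.00       355.0261     1,775.1307      10,650.7842
  Σ                    500.9737     2,124.3939      12,017.1604
P = 500.9737.
Convexity = Σ t(t+1)·PV / [P·(1+y)²] = 12,017.1604 / (500.9737 × 1.187010) = 20.20843.

20.208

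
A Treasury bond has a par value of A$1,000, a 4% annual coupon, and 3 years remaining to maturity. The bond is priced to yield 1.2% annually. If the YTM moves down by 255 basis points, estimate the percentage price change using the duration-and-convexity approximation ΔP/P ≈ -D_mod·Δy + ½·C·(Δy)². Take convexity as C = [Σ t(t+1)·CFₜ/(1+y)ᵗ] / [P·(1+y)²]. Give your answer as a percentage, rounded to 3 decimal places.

+7.647%

With y = 0.012:
  t   CF        PV=CF/(1+0.012)^t    t·PV        t(t+1)·PV
  1        40.00        39.5257        39.5257          79.0514
  2        40.00        39.0570        78.1140         234.3420
  3     1,040.00     1,003.4409     3,010.3227      12,041.2909
  Σ                  1,082.0236     3,127.9624      12,354.6843
P = 1,082.0236; D_Mac = 2.89084 yrs; D_mod = 2.85657 yrs; C = 11.14895.
Duration effect: -2.85657 × (-0.0255) = +0.072842
Convexity effect: 0.5 × 11.14895 × (-0.0255)² = +0.0036248
ΔP/P ≈ +0.072842 + 0.0036248 = +0.076467 = +7.6467%.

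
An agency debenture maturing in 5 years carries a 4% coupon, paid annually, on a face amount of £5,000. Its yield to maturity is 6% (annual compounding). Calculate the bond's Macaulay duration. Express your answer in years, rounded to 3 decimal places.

4.611 years

Periodic yield y = 0.06. Discount each cash flow and weight by its year:
  t   CF        PV=CF/(1+0.06)^t    t·PV
  1       200.00       188.6792       188.6792
  2       200.00       177.9993       355.9986
  3       200.00       167.9239       503.7716
  4       200.00       158.4187       633.6749
  5     5,200.00     3,885.7425    19,428.7125
  Σ                  4,578.7636    21,110.8368
Price P = Σ PV = 4,578.7636.
Macaulay duration = Σ(t·PV) / P = 21,110.8368 / 4,578.7636 = 4.61060 years.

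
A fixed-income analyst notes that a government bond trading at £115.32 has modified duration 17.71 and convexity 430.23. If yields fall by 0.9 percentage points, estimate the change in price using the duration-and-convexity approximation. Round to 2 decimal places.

Duration effect: -D_mod·Δy = -17.71 × (-0.009) = +0.159390
Convexity effect: ½·C·(Δy)² = 0.5 × 430.23 × (-0.009)² = +0.017424315
ΔP/P ≈ +0.159390 + 0.017424315 = +0.176814315
ΔP ≈ 115.32 × (+0.176814315) = +20.3902268058.

+£20.39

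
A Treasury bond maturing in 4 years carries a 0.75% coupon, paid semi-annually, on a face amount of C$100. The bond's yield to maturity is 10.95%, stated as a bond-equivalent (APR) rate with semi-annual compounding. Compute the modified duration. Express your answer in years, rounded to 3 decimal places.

3.729 years

Periodic yield y = 0.05475. First find Macaulay duration:
  t   CF        PV=CF/(1+0.05475)^t    t·PV
  1        0.375         0.3555         0.3555
  2        0.375         0.3371         0.6742
  3        0.375         0.3196         0.9587
  4        0.375         0.3030         1.2120
  5        0.375         0.2873         1.4363
  6        0.375         0.2724         1.6341
  7        0.375         0.2582         1.8075
  8      100.375        65.5284       524.2269
  Σ                     67.6614       532.3052
P = 67.6614; Macaulay duration = 532.3052 / 67.6614 = 7.86719 half-year periods = 3.93360 years.
Modified duration = D_Mac / (1 + y) = 3.93360 / 1.05475 = 3.72941 years.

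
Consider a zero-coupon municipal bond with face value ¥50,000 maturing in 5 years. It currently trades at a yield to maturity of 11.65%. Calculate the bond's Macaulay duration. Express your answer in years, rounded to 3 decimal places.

A zero-coupon bond has a single cash flow at maturity, so its Macaulay duration equals its maturity: 5 years.

5.000 years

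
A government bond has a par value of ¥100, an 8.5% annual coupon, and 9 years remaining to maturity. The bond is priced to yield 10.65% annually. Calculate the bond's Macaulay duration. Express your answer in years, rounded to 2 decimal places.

6.47 years

Periodic yield y = 0.1065. Discount each cash flow and weight by its year:
  t   CF        PV=CF/(1+0.1065)^t    t·PV
  1         8.50         7.6819         7.6819
  2         8.50         6.9425        13.8850
  3         8.50         6.2743        18.8229
  4         8.50         5.6704        22.6816
  5         8.50         5.1246        25.6231
  6         8.50         4.6314        27.7883
  7         8.50         4.1856        29.2993
  8         8.50         3.7827        30.2620
  9       108.50        43.6382       392.7439
  Σ                     87.9316       568.7879
Price P = Σ PV = 87.9316.
Macaulay duration = Σ(t·PV) / P = 568.7879 / 87.9316 = 6.46852 years.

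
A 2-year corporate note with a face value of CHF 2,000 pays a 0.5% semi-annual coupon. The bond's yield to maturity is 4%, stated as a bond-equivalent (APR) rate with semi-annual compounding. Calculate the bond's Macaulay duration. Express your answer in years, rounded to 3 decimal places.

1.992 years

Periodic yield y = 0.02. Discount each cash flow and weight by its period:
  t   CF        PV=CF/(1+0.02)^t    t·PV
  1         5.00         4.9020         4.9020
  2         5.00         4.8058         9.6117
  3         5.00         4.7116        14.1348
  4     2,005.00     1,852.3101     7,409.2403
  Σ                  1,866.7295     7,437.8888
Price P = Σ PV = 1,866.7295.
Macaulay duration = Σ(t·PV) / P = 7,437.8888 / 1,866.7295 = 3.98445 half-year periods.
In years: 3.98445 / 2 = 1.99222 years.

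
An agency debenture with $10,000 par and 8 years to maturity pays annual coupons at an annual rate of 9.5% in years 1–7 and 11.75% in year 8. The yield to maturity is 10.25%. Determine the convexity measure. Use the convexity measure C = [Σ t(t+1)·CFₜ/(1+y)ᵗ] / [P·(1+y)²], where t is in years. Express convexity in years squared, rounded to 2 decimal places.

39.24

With y = 0.1025:
  t   CF        PV=CF/(1+0.1025)^t    t·PV        t(t+1)·PV
  1       950.00       861.6780       861.6780       1,723.3560
  2       950.00       781.5674     1,563.1347       4,689.4041
  3       950.00       708.9046     2,126.7139       8,506.8555
  4       950.00       642.9974     2,571.9896      12,859.9479
  5       950.00       583.2176     2,916.0880      17,496.5277
  6       950.00       528.9955     3,173.9733      22,217.8130
  7       950.00       479.8146     3,358.7019      26,869.6151
  8    11,175.00     5,119.3963    40,955.1701     368,596.5306
  Σ                  9,706.5713    57,527.4494     462,960.0499
P = 9,706.5713.
Convexity = Σ t(t+1)·PV / [P·(1+y)²] = 462,960.0499 / (9,706.5713 × 1.215506) = 39.23923.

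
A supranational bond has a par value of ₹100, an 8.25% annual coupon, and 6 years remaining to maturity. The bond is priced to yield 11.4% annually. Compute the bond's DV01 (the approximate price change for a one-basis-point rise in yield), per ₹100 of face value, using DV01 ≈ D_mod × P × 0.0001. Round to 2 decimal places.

₹0.04

Periodic yield y = 0.114.
  t   CF        PV=CF/(1+0.114)^t    t·PV
  1         8.25         7.4057         7.4057
  2         8.25         6.6479        13.2958
  3         8.25         5.9676        17.9027
  4         8.25         5.3569        21.4276
  5         8.25         4.8087        24.0435
  6       108.25        56.6392       339.8349
  Σ                     86.8260       423.9103
P = 86.8260; D_Mac = 4.88230 yrs; D_mod = 4.38267 yrs.
DV01 ≈ 4.38267 × 86.8260 × 0.0001 = 0.038053.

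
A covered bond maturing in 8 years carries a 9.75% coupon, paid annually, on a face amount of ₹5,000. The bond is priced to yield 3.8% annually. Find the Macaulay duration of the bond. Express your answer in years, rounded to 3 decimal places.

Periodic yield y = 0.038. Discount each cash flow and weight by its year:
  t   CF        PV=CF/(1+0.038)^t    t·PV
  1       487.50       469.6532       469.6532
  2       487.50       452.4597       904.9194
  3       487.50       435.8957     1,307.6870
  4       487.50       419.9380     1,679.7521
  5       487.50       404.5646     2,022.8229
  6       487.50       389.7539     2,338.5236
  7       487.50       375.4855     2,628.3983
  8     5,487.50     4,071.8869    32,575.0951
  Σ                  7,019.6375    43,926.8516
Price P = Σ PV = 7,019.6375.
Macaulay duration = Σ(t·PV) / P = 43,926.8516 / 7,019.6375 = 6.25771 years.

6.258 years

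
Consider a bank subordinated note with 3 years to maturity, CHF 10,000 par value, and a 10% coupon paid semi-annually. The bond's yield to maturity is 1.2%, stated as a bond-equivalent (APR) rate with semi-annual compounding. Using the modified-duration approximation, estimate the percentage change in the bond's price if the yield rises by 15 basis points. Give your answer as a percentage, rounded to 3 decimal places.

Periodic yield y = 0.006. Modified duration first:
  t   CF        PV=CF/(1+0.006)^t    t·PV
  1       500.00       497.0179       497.0179
  2       500.00       494.0536       988.1071
  3       500.00       491.1069     1,473.3208
  4       500.00       488.1779     1,952.7114
  5       500.00       485.2663     2,426.3313
  6    10,500.00    10,129.8127    60,778.8761
  Σ                 12,585.4352    68,116.3647
P = 12,585.4352; D_Mac = 5.41232 half-year periods = 2.70616 yrs; D_mod = 2.70616/(1+0.006) = 2.69002 yrs.
ΔP/P ≈ -D_mod · Δy = -2.69002 × (+0.0015) = -0.004035 = -0.4035%.

-0.404%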